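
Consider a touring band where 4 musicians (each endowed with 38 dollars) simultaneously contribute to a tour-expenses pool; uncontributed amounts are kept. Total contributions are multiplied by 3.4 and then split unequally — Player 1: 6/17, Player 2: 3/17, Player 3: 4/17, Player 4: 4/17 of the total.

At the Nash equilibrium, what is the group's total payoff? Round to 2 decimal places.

For player j, contributing a unit is worthwhile iff 3.4 × (j's share) ≥ 1, i.e. iff j's share is at least 0.2941.
The only share above 0.2941 is Player 1's 6/17, contributing 38; the remaining 3 contribute 0. Total contributed: 38.
The tour-expenses pool pays out 3.4 × 38 = 129.20 in total (split across the unequal shares, but the aggregate is all that matters for the group sum).
The 3 free-riders keep 38 each, adding 114. Group total = 114 + 129.20 = 243.20.

243.20 dollars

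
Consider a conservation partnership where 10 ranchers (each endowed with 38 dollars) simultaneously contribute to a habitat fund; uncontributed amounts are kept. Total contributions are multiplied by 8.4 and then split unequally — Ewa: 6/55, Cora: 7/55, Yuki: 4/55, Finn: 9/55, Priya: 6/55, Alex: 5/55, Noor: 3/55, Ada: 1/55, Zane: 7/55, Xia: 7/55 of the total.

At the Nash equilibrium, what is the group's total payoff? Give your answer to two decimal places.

1504.80 dollars

Each unit j contributes comes back to j as 8.4 × (j's share), so j prefers to contribute only if that share exceeds 1/8.4 = 0.1190; otherwise keeping the unit dominates.
Cora, Finn, Zane and Xia are above the threshold, contributing 38 each; the remaining 6 contribute 0. Total contributed: 152.
The habitat fund pays out 8.4 × 152 = 1276.80 in total (split across the unequal shares, but the aggregate is all that matters for the group sum).
The 6 free-riders keep 38 each, adding 228. Group total = 228 + 1276.80 = 1504.80.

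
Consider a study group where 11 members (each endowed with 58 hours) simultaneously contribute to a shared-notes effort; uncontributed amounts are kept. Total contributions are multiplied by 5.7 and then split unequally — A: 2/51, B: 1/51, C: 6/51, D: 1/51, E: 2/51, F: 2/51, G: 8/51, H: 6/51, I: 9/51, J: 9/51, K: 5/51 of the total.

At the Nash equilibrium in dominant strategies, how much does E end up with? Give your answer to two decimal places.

83.93 hours

Each unit j contributes comes back to j as 5.7 × (j's share), so j prefers to contribute only if that share exceeds 1/5.7 = 0.1754; otherwise keeping the unit dominates.
The shares above 0.1754 belong to I and J, contributing 58 each; the remaining 9 contribute 0. Total contributed: 116.
E keeps 58 and receives 5.7 × 116 × 2/51 = 25.93 from the shared-notes effort, for a payoff of 83.93.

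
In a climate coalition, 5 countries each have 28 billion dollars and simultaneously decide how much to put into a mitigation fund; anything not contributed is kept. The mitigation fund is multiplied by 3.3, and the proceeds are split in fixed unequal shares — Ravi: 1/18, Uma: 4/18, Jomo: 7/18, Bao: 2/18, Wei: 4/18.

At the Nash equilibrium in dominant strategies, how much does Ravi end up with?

33.13 billion dollars

Each unit j contributes comes back to j as 3.3 × (j's share), so j prefers to contribute only if that share exceeds 1/3.3 = 0.3030; otherwise keeping the unit dominates.
The only share above 0.3030 is Jomo's 7/18, contributing 28; the remaining 4 contribute 0. Total contributed: 28.
Ravi keeps 28 and receives 3.3 × 28 × 1/18 = 5.13 from the mitigation fund, for a payoff of 33.13.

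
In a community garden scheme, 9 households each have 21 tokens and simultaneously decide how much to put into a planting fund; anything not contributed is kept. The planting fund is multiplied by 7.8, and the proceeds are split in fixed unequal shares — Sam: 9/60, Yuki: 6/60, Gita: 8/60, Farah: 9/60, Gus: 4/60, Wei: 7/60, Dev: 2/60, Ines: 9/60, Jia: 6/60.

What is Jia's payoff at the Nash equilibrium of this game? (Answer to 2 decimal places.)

Each unit j contributes comes back to j as 7.8 × (j's share), so j prefers to contribute only if that share exceeds 1/7.8 = 0.1282; otherwise keeping the unit dominates.
Sam, Gita, Farah and Ines are above the threshold, contributing 21 each; the remaining 5 contribute 0. Total contributed: 84.
Jia keeps 21 and receives 7.8 × 84 × 6/60 = 65.52 from the planting fund, for a payoff of 86.52.

86.52 tokens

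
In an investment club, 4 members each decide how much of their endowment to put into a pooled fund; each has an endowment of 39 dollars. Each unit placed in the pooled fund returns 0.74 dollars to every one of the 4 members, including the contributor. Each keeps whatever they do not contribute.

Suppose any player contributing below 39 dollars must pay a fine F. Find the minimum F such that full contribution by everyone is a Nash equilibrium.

10.14 dollars

Given the others contribute fully, the best deviation is to contribute 0 (any partial contribution still incurs the fine and gives up units whose private return 0.74 is below 1).
Deviating from 39 to 0 saves 39 dollars but forfeits the deviator's share of the drop in the pooled fund: 0.74 × 39 = 28.86.
So the deviation gain is 39 − 28.86 = 10.14, and the fine must be at least 10.14 dollars to wipe it out.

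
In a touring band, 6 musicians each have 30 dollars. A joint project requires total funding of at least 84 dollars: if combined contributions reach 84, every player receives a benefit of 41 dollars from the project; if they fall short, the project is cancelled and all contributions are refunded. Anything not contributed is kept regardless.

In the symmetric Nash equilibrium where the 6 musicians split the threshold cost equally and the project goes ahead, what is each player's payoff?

Equal share of the threshold: 84/6 = 14.
At this profile no one gains by cutting their contribution: any cut drops the total below 84, the project is cancelled, contributions are refunded, and the deviator ends with 30, which is less than 30 − 14 + 41 = 57. Contributing more than 14 just wastes the excess. So contributing exactly 14 is a best response.
Each player's payoff: 30 − 14 + 41 = 57.

57 dollars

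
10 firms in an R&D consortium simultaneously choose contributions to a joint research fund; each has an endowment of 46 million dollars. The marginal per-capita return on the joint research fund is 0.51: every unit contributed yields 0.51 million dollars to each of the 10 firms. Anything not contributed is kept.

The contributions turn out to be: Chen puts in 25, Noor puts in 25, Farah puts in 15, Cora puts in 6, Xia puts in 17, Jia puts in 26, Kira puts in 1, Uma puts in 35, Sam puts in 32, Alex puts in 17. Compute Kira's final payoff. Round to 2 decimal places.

146.49 million dollars

Total contributed: 25 + 25 + 15 + 6 + 17 + 26 + 1 + 35 + 32 + 17 = 199.
Each receives 0.51 × 199 = 101.49 from the joint research fund.
Kira keeps 46 − 1 = 45, so Kira's payoff is 45 + 101.49 = 146.49.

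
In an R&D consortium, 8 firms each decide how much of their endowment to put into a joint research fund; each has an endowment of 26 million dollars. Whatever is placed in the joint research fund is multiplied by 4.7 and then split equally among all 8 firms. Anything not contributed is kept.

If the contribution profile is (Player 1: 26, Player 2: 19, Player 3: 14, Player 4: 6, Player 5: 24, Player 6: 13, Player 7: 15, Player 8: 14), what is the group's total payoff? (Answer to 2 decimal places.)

Total contributed: 26 + 19 + 14 + 6 + 24 + 13 + 15 + 14 = 131; total kept: 8 × 26 − 131 = 77.
The joint research fund pays out 4.7 × 131 = 615.70 in aggregate.
Group total = 77 + 615.70 = 692.70.

692.70 million dollars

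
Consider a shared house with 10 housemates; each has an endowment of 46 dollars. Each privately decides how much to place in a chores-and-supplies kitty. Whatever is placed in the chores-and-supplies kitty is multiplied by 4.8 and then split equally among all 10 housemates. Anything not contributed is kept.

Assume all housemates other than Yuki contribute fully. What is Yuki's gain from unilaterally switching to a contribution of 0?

23.92 dollars

Switching from a contribution of 46 to 0 lets Yuki keep an extra 46 dollars, but lowers the chores-and-supplies kitty by 46, which costs Yuki their own share of that drop: 4.8/10 × 46 = 22.08.
Net gain = 46 − 22.08 = 23.92. The private return per contributed unit (0.4800) is below 1, so free-riding is indeed the best response regardless of what the others do.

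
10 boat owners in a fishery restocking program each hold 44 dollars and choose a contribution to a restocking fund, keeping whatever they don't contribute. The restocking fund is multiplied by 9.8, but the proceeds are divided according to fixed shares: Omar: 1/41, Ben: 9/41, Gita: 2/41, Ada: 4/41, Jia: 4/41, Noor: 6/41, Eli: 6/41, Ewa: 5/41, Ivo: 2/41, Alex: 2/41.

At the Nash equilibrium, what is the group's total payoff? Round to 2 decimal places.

1988.80 dollars

Player j's private return per contributed unit is 9.8 × (j's share). Contributing is weakly dominant for j when that share is at least 1/9.8 = 0.1020, and contributing 0 is dominant otherwise.
Ben, Noor, Eli and Ewa are above the threshold, contributing 44 each; the remaining 6 contribute 0. Total contributed: 176.
The restocking fund pays out 9.8 × 176 = 1724.80 in total (split across the unequal shares, but the aggregate is all that matters for the group sum).
The 6 free-riders keep 44 each, adding 264. Group total = 264 + 1724.80 = 1988.80.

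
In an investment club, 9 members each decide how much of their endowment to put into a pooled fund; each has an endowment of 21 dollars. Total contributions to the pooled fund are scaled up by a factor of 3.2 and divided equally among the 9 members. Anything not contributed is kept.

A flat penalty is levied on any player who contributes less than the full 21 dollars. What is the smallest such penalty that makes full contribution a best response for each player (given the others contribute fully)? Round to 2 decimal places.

13.53 dollars

Given the others contribute fully, the best deviation is to contribute 0 (any partial contribution still incurs the fine and gives up units whose private return 0.3556 is below 1).
Deviating from 21 to 0 saves 21 dollars but forfeits the deviator's share of the drop in the pooled fund: 3.2/9 × 21 = 7.47.
So the deviation gain is 21 − 7.47 = 13.53, and the fine must be at least 13.53 dollars to wipe it out.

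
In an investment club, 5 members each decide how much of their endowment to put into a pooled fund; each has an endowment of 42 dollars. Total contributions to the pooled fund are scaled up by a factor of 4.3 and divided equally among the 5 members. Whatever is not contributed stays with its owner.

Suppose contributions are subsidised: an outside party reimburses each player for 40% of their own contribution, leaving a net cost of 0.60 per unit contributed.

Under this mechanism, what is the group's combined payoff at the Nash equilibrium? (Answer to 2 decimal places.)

Under the mechanism each unit contributed yields (4.3/5) / 0.60 = 1.4333 back to its contributor per unit of net cost, which exceeds 1, making full contribution the dominant choice for everyone.
At the Nash equilibrium everyone contributes 42. Group total payoff = 5 × (42 × 0.40 + 4.3 × 42) = 987.00.

987.00 dollars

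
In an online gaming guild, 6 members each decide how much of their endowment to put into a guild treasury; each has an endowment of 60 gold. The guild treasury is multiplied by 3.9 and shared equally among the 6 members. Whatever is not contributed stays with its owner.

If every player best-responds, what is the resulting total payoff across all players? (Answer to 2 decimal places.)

360.00 gold

Each contributed unit returns 3.9/6 = 0.6500 to its contributor — below 1 — so contributing 0 is dominant for every player. At the Nash equilibrium everyone keeps their 60, and the group total is 6 × 60 = 360.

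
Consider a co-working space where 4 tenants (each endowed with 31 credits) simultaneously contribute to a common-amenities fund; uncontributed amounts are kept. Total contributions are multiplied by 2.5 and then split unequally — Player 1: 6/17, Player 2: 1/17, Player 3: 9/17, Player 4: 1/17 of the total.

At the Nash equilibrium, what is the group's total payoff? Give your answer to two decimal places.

For player j, contributing a unit is worthwhile iff 2.5 × (j's share) ≥ 1, i.e. iff j's share is at least 0.4000.
Player 3 alone (share 9/17) is above the threshold, contributing 31; the remaining 3 contribute 0. Total contributed: 31.
The common-amenities fund pays out 2.5 × 31 = 77.50 in total (split across the unequal shares, but the aggregate is all that matters for the group sum).
The 3 free-riders keep 31 each, adding 93. Group total = 93 + 77.50 = 170.50.

170.50 credits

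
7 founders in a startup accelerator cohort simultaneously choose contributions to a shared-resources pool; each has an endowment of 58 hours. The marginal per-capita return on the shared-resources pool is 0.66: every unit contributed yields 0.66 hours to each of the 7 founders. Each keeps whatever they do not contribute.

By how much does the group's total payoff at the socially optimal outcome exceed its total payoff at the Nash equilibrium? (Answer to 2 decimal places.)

The private return per contributed unit is 0.66 < 1, so contributing 0 is dominant for every player. At the Nash equilibrium everyone keeps their 58, and the group total is 7 × 58 = 406.
Each contributed unit returns 4.620 to the group as a whole (0.66 to each of 7 players), which exceeds 1, so the social optimum is full contribution: group total = 4.620 × 406 = 1875.72.
Efficiency loss = 1875.72 − 406 = 1469.72.

1469.72 hours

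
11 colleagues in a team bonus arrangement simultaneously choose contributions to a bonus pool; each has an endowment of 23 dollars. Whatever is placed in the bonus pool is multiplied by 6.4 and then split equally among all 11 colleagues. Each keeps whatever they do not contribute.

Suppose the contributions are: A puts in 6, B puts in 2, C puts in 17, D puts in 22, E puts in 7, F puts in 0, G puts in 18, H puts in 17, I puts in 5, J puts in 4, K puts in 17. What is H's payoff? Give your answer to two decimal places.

72.91 dollars

Total contributed: 6 + 2 + 17 + 22 + 7 + 0 + 18 + 17 + 5 + 4 + 17 = 115.
Each receives 6.4 × 115 / 11 = 66.91 from the bonus pool.
H keeps 23 − 17 = 6, so H's payoff is 6 + 66.91 = 72.91.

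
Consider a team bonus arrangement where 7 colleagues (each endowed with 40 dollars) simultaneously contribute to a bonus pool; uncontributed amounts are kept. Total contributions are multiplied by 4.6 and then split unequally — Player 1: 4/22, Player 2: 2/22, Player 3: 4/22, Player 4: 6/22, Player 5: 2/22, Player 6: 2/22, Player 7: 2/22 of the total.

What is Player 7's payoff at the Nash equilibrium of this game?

56.73 dollars

For player j, contributing a unit is worthwhile iff 4.6 × (j's share) ≥ 1, i.e. iff j's share is at least 0.2174.
Player 4 alone (share 6/22) is above the threshold, contributing 40; the remaining 6 contribute 0. Total contributed: 40.
Player 7 keeps 40 and receives 4.6 × 40 × 2/22 = 16.73 from the bonus pool, for a payoff of 56.73.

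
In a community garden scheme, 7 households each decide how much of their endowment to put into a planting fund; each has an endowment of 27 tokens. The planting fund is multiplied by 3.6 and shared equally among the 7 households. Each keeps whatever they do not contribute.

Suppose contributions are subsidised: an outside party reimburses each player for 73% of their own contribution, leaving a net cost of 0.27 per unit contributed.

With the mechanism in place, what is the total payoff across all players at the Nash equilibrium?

818.37 tokens

Under the mechanism each unit contributed yields (3.6/7) / 0.27 = 1.9048 back to its contributor per unit of net cost, which exceeds 1, making full contribution the dominant choice for everyone.
At the Nash equilibrium everyone contributes 27. Group total payoff = 7 × (27 × 0.73 + 3.6 × 27) = 818.37.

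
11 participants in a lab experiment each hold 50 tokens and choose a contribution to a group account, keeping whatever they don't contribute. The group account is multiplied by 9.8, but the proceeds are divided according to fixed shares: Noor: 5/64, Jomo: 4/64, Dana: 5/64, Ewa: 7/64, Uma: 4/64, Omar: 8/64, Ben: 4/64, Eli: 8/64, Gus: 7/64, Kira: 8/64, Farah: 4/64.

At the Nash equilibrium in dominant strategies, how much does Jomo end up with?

A player with share s gets back 9.8·s per unit contributed, so full contribution is dominant for anyone with s > 1/9.8 = 0.1020 and zero contribution is dominant for anyone below.
Ewa, Omar, Eli, Gus and Kira are above the threshold, contributing 50 each; the remaining 6 contribute 0. Total contributed: 250.
Jomo keeps 50 and receives 9.8 × 250 × 4/64 = 153.13 from the group account, for a payoff of 203.13.

203.13 tokens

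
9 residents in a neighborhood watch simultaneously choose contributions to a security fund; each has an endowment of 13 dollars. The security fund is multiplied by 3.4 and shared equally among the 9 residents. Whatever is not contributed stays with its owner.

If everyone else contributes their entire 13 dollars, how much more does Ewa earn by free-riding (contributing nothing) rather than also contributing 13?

Switching from a contribution of 13 to 0 lets Ewa keep an extra 13 dollars, but lowers the security fund by 13, which costs Ewa their own share of that drop: 3.4/9 × 13 = 4.91.
Net gain = 13 − 4.91 = 8.09. The private return per contributed unit (0.3778) is below 1, so free-riding is indeed the best response regardless of what the others do.

8.09 dollars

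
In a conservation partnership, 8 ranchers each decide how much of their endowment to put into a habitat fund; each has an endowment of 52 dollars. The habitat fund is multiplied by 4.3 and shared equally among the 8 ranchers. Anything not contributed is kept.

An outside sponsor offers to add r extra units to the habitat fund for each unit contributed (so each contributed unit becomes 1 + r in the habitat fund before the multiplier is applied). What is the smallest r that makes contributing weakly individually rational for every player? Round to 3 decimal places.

With matching at rate r, one contributed unit becomes (1 + r) in the habitat fund and returns 4.3 × (1 + r) / 8 to the contributor.
Setting this equal to 1: 1 + r = 8/4.3 = 1.8605.
So the minimum matching rate is r = 1.8605 − 1 = 0.860.

0.860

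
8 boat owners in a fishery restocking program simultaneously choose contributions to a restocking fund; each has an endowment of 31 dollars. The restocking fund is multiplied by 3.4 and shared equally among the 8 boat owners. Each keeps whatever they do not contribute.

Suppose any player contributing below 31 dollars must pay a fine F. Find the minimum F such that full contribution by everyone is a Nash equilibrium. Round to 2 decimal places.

17.83 dollars

Given the others contribute fully, the best deviation is to contribute 0 (any partial contribution still incurs the fine and gives up units whose private return 0.4250 is below 1).
Deviating from 31 to 0 saves 31 dollars but forfeits the deviator's share of the drop in the restocking fund: 3.4/8 × 31 = 13.17.
So the deviation gain is 31 − 13.17 = 17.83, and the fine must be at least 17.83 dollars to wipe it out.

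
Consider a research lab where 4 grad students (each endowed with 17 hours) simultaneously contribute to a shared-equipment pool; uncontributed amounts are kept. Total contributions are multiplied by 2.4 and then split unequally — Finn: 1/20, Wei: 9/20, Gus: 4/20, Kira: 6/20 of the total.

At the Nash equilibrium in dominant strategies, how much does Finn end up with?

19.04 hours

Player j's private return per contributed unit is 2.4 × (j's share). Contributing is weakly dominant for j when that share is at least 1/2.4 = 0.4167, and contributing 0 is dominant otherwise.
Only Wei (9/20) clears that bar, contributing 17; the remaining 3 contribute 0. Total contributed: 17.
Finn keeps 17 and receives 2.4 × 17 × 1/20 = 2.04 from the shared-equipment pool, for a payoff of 19.04.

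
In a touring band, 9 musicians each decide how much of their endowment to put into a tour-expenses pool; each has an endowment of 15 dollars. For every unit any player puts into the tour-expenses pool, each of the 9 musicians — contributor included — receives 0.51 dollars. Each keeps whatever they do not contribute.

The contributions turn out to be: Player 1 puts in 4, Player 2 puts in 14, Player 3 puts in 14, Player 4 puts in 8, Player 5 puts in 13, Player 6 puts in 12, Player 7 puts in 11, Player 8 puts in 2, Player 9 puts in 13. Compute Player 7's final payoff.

Total contributed: 4 + 14 + 14 + 8 + 13 + 12 + 11 + 2 + 13 = 91.
Each receives 0.51 × 91 = 46.41 from the tour-expenses pool.
Player 7 keeps 15 − 11 = 4, so Player 7's payoff is 4 + 46.41 = 50.41.

50.41 dollars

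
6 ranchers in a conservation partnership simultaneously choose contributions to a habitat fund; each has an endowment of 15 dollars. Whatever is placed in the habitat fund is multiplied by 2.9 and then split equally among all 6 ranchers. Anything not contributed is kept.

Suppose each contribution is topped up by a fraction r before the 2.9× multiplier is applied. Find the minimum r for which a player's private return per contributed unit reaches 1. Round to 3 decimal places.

1.069

With matching at rate r, one contributed unit becomes (1 + r) in the habitat fund and returns 2.9 × (1 + r) / 6 to the contributor.
Setting this equal to 1: 1 + r = 6/2.9 = 2.0690.
So the minimum matching rate is r = 2.0690 − 1 = 1.069.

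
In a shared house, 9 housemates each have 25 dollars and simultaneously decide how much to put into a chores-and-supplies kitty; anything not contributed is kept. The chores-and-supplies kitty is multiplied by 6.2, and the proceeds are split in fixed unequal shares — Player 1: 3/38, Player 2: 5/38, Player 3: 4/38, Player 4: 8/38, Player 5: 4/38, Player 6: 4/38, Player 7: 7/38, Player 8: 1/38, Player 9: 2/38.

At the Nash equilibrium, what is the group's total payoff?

485.00 dollars

A player with share s gets back 6.2·s per unit contributed, so full contribution is dominant for anyone with s > 1/6.2 = 0.1613 and zero contribution is dominant for anyone below.
The shares above 0.1613 belong to Player 4 and Player 7, contributing 25 each; the remaining 7 contribute 0. Total contributed: 50.
The chores-and-supplies kitty pays out 6.2 × 50 = 310.00 in total (split across the unequal shares, but the aggregate is all that matters for the group sum).
The 7 free-riders keep 25 each, adding 175. Group total = 175 + 310.00 = 485.00.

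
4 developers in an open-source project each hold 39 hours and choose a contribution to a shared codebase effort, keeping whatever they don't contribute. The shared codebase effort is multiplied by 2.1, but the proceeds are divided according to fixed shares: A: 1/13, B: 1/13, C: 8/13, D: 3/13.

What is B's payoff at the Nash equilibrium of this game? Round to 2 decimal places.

A player with share s gets back 2.1·s per unit contributed, so full contribution is dominant for anyone with s > 1/2.1 = 0.4762 and zero contribution is dominant for anyone below.
Only C (8/13) clears that bar, contributing 39; the remaining 3 contribute 0. Total contributed: 39.
B keeps 39 and receives 2.1 × 39 × 1/13 = 6.30 from the shared codebase effort, for a payoff of 45.30.

45.30 hours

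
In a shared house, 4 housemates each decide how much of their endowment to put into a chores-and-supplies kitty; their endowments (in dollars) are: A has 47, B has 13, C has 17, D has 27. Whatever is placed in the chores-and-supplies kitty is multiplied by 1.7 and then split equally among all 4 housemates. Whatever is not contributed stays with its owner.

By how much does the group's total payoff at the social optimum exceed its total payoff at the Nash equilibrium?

72.80 dollars

The private return per contributed unit is 1.7/4 = 0.4250 < 1 for every player regardless of endowment, so the Nash equilibrium is zero contribution and the group total is Σ E_j = 47 + 13 + 17 + 27 = 104.
Each contributed unit returns 1.700 to the group, so the social optimum is full contribution by everyone: group total = 1.700 × 104 = 176.80.
Efficiency loss = (1.700 − 1) × 104 = 72.80.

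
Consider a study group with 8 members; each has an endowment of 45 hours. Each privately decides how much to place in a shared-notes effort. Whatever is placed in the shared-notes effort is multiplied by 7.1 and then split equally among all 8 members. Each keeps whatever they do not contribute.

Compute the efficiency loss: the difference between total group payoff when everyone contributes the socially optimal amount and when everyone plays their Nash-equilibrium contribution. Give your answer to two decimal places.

2196.00 hours

Each contributed unit returns 7.1/8 = 0.8875 to its contributor — below 1 — so contributing 0 is dominant for every player. At the Nash equilibrium everyone keeps their 45, and the group total is 8 × 45 = 360.
Each contributed unit returns 7.100 to the group as a whole (0.8875 to each of 8 players), which exceeds 1, so the social optimum is full contribution: group total = 7.100 × 360 = 2556.00.
Efficiency loss = 2556.00 − 360 = 2196.00.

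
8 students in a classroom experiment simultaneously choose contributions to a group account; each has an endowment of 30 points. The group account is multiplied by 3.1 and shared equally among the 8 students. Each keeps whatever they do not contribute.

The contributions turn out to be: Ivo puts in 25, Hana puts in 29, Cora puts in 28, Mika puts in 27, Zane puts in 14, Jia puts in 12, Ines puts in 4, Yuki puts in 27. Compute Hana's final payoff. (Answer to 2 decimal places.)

Total contributed: 25 + 29 + 28 + 27 + 14 + 12 + 4 + 27 = 166.
Each receives 3.1 × 166 / 8 = 64.33 from the group account.
Hana keeps 30 − 29 = 1, so Hana's payoff is 1 + 64.33 = 65.33.

65.33 points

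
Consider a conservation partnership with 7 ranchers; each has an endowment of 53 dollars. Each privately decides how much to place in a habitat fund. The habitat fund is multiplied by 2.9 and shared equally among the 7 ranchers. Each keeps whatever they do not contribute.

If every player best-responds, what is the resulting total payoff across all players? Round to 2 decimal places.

Each contributed unit returns 2.9/7 = 0.4143 to its contributor — below 1 — so contributing 0 is dominant for every player. At the Nash equilibrium everyone keeps their 53, and the group total is 7 × 53 = 371.

371.00 dollars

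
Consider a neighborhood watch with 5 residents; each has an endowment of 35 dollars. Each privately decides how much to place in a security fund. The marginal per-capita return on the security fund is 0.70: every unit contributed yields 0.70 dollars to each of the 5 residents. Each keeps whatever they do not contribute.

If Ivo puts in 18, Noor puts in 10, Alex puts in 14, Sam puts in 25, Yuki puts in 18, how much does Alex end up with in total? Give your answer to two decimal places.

80.50 dollars

Total contributed: 18 + 10 + 14 + 25 + 18 = 85.
Each receives 0.70 × 85 = 59.50 from the security fund.
Alex keeps 35 − 14 = 21, so Alex's payoff is 21 + 59.50 = 80.50.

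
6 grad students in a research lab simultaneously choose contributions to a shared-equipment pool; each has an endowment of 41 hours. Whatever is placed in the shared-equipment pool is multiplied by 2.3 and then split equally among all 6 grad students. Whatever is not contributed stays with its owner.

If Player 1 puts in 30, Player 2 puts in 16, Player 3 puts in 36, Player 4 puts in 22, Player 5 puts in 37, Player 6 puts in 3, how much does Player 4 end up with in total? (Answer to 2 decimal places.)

Total contributed: 30 + 16 + 36 + 22 + 37 + 3 = 144.
Each receives 2.3 × 144 / 6 = 55.20 from the shared-equipment pool.
Player 4 keeps 41 − 22 = 19, so Player 4's payoff is 19 + 55.20 = 74.20.

74.20 hours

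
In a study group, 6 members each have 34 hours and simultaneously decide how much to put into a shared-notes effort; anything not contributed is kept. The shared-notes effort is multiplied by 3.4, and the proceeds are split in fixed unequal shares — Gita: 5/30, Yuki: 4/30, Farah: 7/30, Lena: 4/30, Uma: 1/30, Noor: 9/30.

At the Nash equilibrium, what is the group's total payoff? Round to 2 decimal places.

285.60 hours

For player j, contributing a unit is worthwhile iff 3.4 × (j's share) ≥ 1, i.e. iff j's share is at least 0.2941.
The only share above 0.2941 is Noor's 9/30, contributing 34; the remaining 5 contribute 0. Total contributed: 34.
The shared-notes effort pays out 3.4 × 34 = 115.60 in total (split across the unequal shares, but the aggregate is all that matters for the group sum).
The 5 free-riders keep 34 each, adding 170. Group total = 170 + 115.60 = 285.60.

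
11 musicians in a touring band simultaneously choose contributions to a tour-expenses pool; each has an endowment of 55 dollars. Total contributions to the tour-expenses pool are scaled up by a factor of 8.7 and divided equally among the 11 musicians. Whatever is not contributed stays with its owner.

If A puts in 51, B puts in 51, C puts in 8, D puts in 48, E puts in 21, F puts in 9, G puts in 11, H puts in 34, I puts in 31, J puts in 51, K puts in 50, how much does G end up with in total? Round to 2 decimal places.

332.68 dollars

Total contributed: 51 + 51 + 8 + 48 + 21 + 9 + 11 + 34 + 31 + 51 + 50 = 365.
Each receives 8.7 × 365 / 11 = 288.68 from the tour-expenses pool.
G keeps 55 − 11 = 44, so G's payoff is 44 + 288.68 = 332.68.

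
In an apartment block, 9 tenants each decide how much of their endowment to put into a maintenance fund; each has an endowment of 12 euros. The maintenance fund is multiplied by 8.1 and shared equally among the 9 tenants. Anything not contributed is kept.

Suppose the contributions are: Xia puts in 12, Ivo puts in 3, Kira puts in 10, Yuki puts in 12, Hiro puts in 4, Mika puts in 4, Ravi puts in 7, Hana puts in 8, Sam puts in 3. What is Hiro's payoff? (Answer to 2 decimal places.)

Total contributed: 12 + 3 + 10 + 12 + 4 + 4 + 7 + 8 + 3 = 63.
Each receives 8.1 × 63 / 9 = 56.70 from the maintenance fund.
Hiro keeps 12 − 4 = 8, so Hiro's payoff is 8 + 56.70 = 64.70.

64.70 euros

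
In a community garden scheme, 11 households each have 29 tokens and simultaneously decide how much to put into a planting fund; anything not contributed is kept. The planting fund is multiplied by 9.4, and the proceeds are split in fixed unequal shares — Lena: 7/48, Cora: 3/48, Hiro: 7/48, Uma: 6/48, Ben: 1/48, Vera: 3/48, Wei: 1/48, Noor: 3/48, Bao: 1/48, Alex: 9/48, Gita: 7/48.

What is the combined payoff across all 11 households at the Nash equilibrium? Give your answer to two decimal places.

1537.00 tokens

Each unit j contributes comes back to j as 9.4 × (j's share), so j prefers to contribute only if that share exceeds 1/9.4 = 0.1064; otherwise keeping the unit dominates.
Lena, Hiro, Uma, Alex and Gita are above the threshold, contributing 29 each; the remaining 6 contribute 0. Total contributed: 145.
The planting fund pays out 9.4 × 145 = 1363.00 in total (split across the unequal shares, but the aggregate is all that matters for the group sum).
The 6 free-riders keep 29 each, adding 174. Group total = 174 + 1363.00 = 1537.00.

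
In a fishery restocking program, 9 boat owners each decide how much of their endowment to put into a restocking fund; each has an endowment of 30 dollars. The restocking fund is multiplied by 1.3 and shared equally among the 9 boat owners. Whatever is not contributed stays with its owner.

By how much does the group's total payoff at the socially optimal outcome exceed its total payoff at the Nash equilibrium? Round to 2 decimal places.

81.00 dollars

Each contributed unit returns 1.3/9 = 0.1444 to its contributor — below 1 — so contributing 0 is dominant for every player. At the Nash equilibrium everyone keeps their 30, and the group total is 9 × 30 = 270.
Each contributed unit returns 1.300 to the group as a whole (0.1444 to each of 9 players), which exceeds 1, so the social optimum is full contribution: group total = 1.300 × 270 = 351.00.
Efficiency loss = 351.00 − 270 = 81.00.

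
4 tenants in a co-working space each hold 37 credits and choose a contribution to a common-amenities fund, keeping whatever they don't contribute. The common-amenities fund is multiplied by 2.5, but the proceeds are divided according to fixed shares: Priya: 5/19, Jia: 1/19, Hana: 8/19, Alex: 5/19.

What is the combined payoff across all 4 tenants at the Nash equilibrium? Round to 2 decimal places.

203.50 credits

A player with share s gets back 2.5·s per unit contributed, so full contribution is dominant for anyone with s > 1/2.5 = 0.4000 and zero contribution is dominant for anyone below.
Only Hana (8/19) clears that bar, contributing 37; the remaining 3 contribute 0. Total contributed: 37.
The common-amenities fund pays out 2.5 × 37 = 92.50 in total (split across the unequal shares, but the aggregate is all that matters for the group sum).
The 3 free-riders keep 37 each, adding 111. Group total = 111 + 92.50 = 203.50.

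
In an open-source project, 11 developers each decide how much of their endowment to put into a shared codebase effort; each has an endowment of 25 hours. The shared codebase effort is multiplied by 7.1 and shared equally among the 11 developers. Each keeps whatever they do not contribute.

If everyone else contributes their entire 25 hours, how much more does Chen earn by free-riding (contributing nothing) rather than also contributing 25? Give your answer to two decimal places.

Switching from a contribution of 25 to 0 lets Chen keep an extra 25 hours, but lowers the shared codebase effort by 25, which costs Chen their own share of that drop: 7.1/11 × 25 = 16.14.
Net gain = 25 − 16.14 = 8.86. The private return per contributed unit (0.6455) is below 1, so free-riding is indeed the best response regardless of what the others do.

8.86 hours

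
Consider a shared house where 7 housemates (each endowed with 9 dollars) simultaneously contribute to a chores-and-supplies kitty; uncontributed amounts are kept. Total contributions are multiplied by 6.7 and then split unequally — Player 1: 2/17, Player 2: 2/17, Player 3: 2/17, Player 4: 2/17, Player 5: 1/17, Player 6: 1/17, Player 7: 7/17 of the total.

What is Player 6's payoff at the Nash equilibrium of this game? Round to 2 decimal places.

12.55 dollars

For player j, contributing a unit is worthwhile iff 6.7 × (j's share) ≥ 1, i.e. iff j's share is at least 0.1493.
The only share above 0.1493 is Player 7's 7/17, contributing 9; the remaining 6 contribute 0. Total contributed: 9.
Player 6 keeps 9 and receives 6.7 × 9 × 1/17 = 3.55 from the chores-and-supplies kitty, for a payoff of 12.55.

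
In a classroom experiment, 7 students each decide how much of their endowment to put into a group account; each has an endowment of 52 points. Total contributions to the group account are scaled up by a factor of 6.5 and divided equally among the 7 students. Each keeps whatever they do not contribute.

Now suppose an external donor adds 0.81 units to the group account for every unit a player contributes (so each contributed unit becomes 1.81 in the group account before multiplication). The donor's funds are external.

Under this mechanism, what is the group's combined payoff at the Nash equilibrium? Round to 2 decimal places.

4282.46 points

The effective private return per unit is now 6.5 × 1.81 / 7 = 1.6807 > 1, so every player's dominant strategy flips to full contribution.
So the Nash equilibrium is full contribution by all 7; the group earns 6.5 × 1.81 × 364 = 4282.46.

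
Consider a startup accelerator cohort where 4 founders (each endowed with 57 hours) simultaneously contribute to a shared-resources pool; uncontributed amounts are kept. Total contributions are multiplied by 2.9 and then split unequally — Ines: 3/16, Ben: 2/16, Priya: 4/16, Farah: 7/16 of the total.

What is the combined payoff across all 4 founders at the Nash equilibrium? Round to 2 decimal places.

Player j's private return per contributed unit is 2.9 × (j's share). Contributing is weakly dominant for j when that share is at least 1/2.9 = 0.3448, and contributing 0 is dominant otherwise.
Only Farah (7/16) clears that bar, contributing 57; the remaining 3 contribute 0. Total contributed: 57.
The shared-resources pool pays out 2.9 × 57 = 165.30 in total (split across the unequal shares, but the aggregate is all that matters for the group sum).
The 3 free-riders keep 57 each, adding 171. Group total = 171 + 165.30 = 336.30.

336.30 hours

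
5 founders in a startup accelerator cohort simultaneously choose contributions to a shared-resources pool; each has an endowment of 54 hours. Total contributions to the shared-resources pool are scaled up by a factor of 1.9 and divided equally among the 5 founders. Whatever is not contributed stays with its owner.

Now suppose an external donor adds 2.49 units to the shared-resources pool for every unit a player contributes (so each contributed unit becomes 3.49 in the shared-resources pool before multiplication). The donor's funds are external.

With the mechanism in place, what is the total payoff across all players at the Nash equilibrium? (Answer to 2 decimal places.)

1790.37 hours

Under the mechanism each unit contributed yields 1.9 × 3.49 / 5 = 1.3262 back to its contributor per unit of net cost, which exceeds 1, making full contribution the dominant choice for everyone.
So the Nash equilibrium is full contribution by all 5; the group earns 1.9 × 3.49 × 270 = 1790.37.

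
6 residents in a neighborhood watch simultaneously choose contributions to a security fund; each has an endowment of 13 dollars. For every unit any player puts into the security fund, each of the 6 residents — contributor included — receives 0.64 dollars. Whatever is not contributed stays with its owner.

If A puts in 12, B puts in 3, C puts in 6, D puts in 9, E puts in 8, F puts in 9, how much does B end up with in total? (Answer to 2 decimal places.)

Total contributed: 12 + 3 + 6 + 9 + 8 + 9 = 47.
Each receives 0.64 × 47 = 30.08 from the security fund.
B keeps 13 − 3 = 10, so B's payoff is 10 + 30.08 = 40.08.

40.08 dollars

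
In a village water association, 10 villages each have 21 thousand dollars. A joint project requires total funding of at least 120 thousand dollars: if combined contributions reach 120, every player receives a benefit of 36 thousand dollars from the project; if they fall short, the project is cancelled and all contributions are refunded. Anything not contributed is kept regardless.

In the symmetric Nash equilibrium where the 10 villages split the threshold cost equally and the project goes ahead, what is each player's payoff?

45 thousand dollars

Equal share of the threshold: 120/10 = 12.
At this profile no one gains by cutting their contribution: any cut drops the total below 120, the project is cancelled, contributions are refunded, and the deviator ends with 21, which is less than 21 − 12 + 36 = 45. Contributing more than 12 just wastes the excess. So contributing exactly 12 is a best response.
Each player's payoff: 21 − 12 + 36 = 45.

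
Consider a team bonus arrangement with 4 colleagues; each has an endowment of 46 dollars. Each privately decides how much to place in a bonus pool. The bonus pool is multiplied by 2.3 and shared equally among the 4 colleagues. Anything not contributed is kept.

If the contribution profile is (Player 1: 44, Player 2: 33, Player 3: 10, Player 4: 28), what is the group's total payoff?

333.50 dollars

Total contributed: 44 + 33 + 10 + 28 = 115; total kept: 4 × 46 − 115 = 69.
The bonus pool pays out 2.3 × 115 = 264.50 in aggregate.
Group total = 69 + 264.50 = 333.50.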